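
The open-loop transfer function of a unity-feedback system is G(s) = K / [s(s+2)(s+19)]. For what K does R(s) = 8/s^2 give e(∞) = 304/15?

15

One free integrator in G(s): this is a type 1 system.
K_v = lim_{s→0} s·G(s) = K / (2·19) = (1/38)·K.
e_ss = 8/K_v = 304/15 ⇒ K_v = 15/38 ⇒ K = (15/38)/(1/38) = 15.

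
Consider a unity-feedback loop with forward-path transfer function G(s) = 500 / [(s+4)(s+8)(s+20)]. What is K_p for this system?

25/32

No free integrators in G(s): this is a type 0 system.
K_p = lim_{s→0} G(s) = 500 / (4·8·20) = 25/32.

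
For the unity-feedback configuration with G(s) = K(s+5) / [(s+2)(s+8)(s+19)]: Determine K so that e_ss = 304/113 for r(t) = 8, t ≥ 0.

120

G(s) has no factors of s in the denominator, so the system is type 0.
K_p = lim_{s→0} G(s) = K·5 / (2·8·19) = (5/304)·K.
e_ss = 8/(1 + K_p) = 304/113 ⇒ 1 + (5/304)·K = 113/38 ⇒ K = 120.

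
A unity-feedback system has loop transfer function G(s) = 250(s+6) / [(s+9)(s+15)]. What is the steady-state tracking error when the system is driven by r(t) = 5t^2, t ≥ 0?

G(s) has no factors of s in the denominator, so the system is type 0.
For a type-0 system K_a = 0, so e_ss to a parabolic input is unbounded.

infinity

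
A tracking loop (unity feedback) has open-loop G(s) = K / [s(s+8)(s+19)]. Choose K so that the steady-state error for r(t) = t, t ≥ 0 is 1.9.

G(s) has one factor of s in the denominator, so the system is type 1.
K_v = lim_{s→0} s·G(s) = K / (8·19) = (1/152)·K.
e_ss = 1/K_v = 1.9 ⇒ K_v = 10/19 ⇒ K = (10/19)/(1/152) = 80.

80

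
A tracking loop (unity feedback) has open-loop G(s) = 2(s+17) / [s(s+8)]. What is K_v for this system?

4.25

System type = 1 (one pole at s=0).
K_v = lim_{s→0} s·G(s) = 2·17 / (8) = 4.25.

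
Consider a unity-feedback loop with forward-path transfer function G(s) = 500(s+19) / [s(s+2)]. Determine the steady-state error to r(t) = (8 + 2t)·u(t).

1/2375

The open loop has one pole at the origin → type 1 system. Treating each term separately:
  • 8: tracked with zero error.
  • 2t: e_ss = 2/K_v with K_v=4750 → 1/2375.
Total e_ss = 1/2375.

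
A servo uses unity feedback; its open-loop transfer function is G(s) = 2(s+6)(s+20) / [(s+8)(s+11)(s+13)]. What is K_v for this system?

0

System type = 0 (no poles at s=0).
K_v = lim_{s→0} s·G(s) = 0 (the extra factor of s kills the finite limit).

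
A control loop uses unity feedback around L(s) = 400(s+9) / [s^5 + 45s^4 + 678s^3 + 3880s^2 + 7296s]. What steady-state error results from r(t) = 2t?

304/75

Factoring s from the denominator leaves a polynomial with constant term 7296, so the system is type 1.
K_v = lim_{s→0} s·L(s) = 400·9 / 7296 = 75/152.
e_ss = 2/K_v = 2/(75/152) = 304/75.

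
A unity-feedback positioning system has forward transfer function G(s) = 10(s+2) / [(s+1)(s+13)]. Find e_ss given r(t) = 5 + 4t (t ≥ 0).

No free integrators in G(s): this is a type 0 system. By superposition:
  • 5: e_ss = 5/(1+K_p) with K_p=20/13 → 65/33.
  • 4t: a type-0 system cannot track it, e_ss → ∞.
The unbounded component dominates.

infinity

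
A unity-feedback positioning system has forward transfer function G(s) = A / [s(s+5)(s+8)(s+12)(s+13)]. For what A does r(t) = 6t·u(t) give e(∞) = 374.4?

G(s) has one factor of s in the denominator, so the system is type 1.
K_v = lim_{s→0} s·G(s) = A / (5·8·12·13) = (1/6240)·A.
e_ss = 6/K_v = 374.4 ⇒ K_v = 5/312 ⇒ A = (5/312)/(1/6240) = 100.

100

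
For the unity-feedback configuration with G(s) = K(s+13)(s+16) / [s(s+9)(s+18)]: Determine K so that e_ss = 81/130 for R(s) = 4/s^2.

5

One free integrator in G(s): this is a type 1 system.
K_v = lim_{s→0} s·G(s) = K·13·16 / (9·18) = (104/81)·K.
e_ss = 4/K_v = 81/130 ⇒ K_v = 520/81 ⇒ K = (520/81)/(104/81) = 5.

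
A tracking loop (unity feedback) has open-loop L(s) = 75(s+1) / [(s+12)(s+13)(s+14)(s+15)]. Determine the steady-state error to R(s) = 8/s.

17472/2189

No free integrators in L(s): this is a type 0 system.
K_p = lim_{s→0} L(s) = 75·1 / (12·13·14·15) = 5/2184.
e_ss = 8/(1 + K_p) = 8/(2189/2184) = 17472/2189.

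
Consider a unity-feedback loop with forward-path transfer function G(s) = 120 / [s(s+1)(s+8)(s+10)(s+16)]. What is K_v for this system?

3/32

System type = 1 (one pole at s=0).
K_v = lim_{s→0} s·G(s) = 120 / (1·8·10·16) = 3/32.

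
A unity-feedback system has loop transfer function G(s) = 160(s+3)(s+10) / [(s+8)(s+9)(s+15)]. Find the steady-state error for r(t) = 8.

72/49

G(s) has no factors of s in the denominator, so the system is type 0.
K_p = lim_{s→0} G(s) = 160·3·10 / (8·9·15) = 40/9.
e_ss = 8/(1 + K_p) = 8/(49/9) = 72/49.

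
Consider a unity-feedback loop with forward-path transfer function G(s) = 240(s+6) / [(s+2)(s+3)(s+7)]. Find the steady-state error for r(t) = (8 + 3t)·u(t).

infinity

System type = 0 (no poles at s=0). Taking each input component in turn:
  • 8: e_ss = 8/(1+K_p) with K_p=240/7 → 56/247.
  • 3t: a type-0 system cannot track it, e_ss → ∞.
The unbounded component dominates.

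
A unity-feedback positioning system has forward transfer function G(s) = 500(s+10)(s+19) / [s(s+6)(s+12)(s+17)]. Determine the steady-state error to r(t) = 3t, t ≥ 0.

One free integrator in G(s): this is a type 1 system.
K_v = lim_{s→0} s·G(s) = 500·10·19 / (6·12·17) = 11875/153.
e_ss = 3/K_v = 3/(11875/153) = 459/11875.

459/11875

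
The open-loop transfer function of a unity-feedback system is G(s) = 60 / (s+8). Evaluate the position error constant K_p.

7.5

G(s) has no factors of s in the denominator, so the system is type 0.
K_p = lim_{s→0} G(s) = 60 / (8) = 7.5.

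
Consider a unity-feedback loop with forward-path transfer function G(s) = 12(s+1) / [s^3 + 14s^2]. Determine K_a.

6/7

Factoring s^2 from the denominator leaves a polynomial with constant term 14, so the system is type 2.
K_a = lim_{s→0} s^2·G(s) = 12·1 / 14 = 6/7.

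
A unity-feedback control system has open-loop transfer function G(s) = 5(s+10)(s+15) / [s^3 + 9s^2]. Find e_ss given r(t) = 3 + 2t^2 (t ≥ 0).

0.048

The denominator has no term below 9s^2 — 2 poles at s=0, type 2. Taking each input component in turn:
  • 3: tracked with zero error.
  • 2t^2: e_ss = 4/K_a with K_a=250/3 → 0.048.
Total e_ss = 0.048.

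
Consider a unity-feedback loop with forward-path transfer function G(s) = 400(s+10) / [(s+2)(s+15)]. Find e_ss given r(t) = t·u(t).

infinity

G(s) has no factors of s in the denominator, so the system is type 0.
For a type-0 system K_v = 0, so e_ss to a ramp input is unbounded.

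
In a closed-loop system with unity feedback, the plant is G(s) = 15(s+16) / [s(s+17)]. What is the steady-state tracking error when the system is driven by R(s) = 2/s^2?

G(s) has one factor of s in the denominator, so the system is type 1.
K_v = lim_{s→0} s·G(s) = 15·16 / (17) = 240/17.
e_ss = 2/K_v = 2/(240/17) = 17/120.

17/120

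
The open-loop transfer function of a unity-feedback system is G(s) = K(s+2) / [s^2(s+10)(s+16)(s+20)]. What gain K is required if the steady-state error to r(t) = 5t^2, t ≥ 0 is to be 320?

System type = 2 (two poles at s=0).
K_a = lim_{s→0} s^2·G(s) = K·2 / (10·16·20) = (1/1600)·K.
e_ss = 10/K_a = 320 ⇒ K_a = 1/32 ⇒ K = (1/32)/(1/1600) = 50.

50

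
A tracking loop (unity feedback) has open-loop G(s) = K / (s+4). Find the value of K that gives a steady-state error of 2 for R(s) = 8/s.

G(s) has no factors of s in the denominator, so the system is type 0.
K_p = lim_{s→0} G(s) = K / (4) = 0.25·K.
e_ss = 8/(1 + K_p) = 2 ⇒ 1 + 0.25·K = 4 ⇒ K = 12.

12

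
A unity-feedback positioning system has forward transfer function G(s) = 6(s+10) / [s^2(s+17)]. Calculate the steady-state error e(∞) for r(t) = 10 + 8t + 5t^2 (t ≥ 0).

G(s) has two factors of s in the denominator, so the system is type 2. Taking each input component in turn:
  • 10: tracked with zero error.
  • 8t: tracked with zero error.
  • 5t^2: e_ss = 10/K_a with K_a=60/17 → 17/6.
Total e_ss = 17/6.

17/6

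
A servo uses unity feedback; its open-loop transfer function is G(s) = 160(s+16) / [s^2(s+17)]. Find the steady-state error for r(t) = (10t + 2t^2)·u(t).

17/640

The open loop has two poles at the origin → type 2 system. Treating each term separately:
  • 10t: tracked with zero error.
  • 2t^2: e_ss = 4/K_a with K_a=2560/17 → 17/640.
Total e_ss = 17/640.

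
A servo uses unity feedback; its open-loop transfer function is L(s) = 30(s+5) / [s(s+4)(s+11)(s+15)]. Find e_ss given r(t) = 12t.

The open loop has one pole at the origin → type 1 system.
K_v = lim_{s→0} s·L(s) = 30·5 / (4·11·15) = 5/22.
e_ss = 12/K_v = 12/(5/22) = 52.8.

52.8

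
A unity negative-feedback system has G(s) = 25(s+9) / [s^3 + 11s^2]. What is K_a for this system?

225/11

Lowest-order denominator term is 11s^2, so the open loop has 2 poles at the origin → type 2 system.
K_a = lim_{s→0} s^2·G(s) = 25·9 / 11 = 225/11.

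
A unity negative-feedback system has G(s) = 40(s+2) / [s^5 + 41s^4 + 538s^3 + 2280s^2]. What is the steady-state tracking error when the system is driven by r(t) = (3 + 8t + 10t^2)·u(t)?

570

The denominator has no term below 2280s^2 — 2 poles at s=0, type 2. Treating each term separately:
  • 3: tracked with zero error.
  • 8t: tracked with zero error.
  • 10t^2: e_ss = 20/K_a with K_a=2/57 → 570.
Total e_ss = 570.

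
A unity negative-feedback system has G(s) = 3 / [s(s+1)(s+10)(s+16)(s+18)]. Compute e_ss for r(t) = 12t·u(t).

G(s) has one factor of s in the denominator, so the system is type 1.
K_v = lim_{s→0} s·G(s) = 3 / (1·10·16·18) = 1/960.
e_ss = 12/K_v = 12/(1/960) = 11520.

11520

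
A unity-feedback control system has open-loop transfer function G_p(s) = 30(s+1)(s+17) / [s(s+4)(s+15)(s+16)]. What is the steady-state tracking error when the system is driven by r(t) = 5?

0

G_p(s) has one factor of s in the denominator, so the system is type 1.
K_p = ∞ for a type-1 system; e_ss to a step is zero.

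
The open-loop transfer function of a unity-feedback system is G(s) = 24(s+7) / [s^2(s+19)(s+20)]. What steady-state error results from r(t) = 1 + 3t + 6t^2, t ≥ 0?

190/7

The open loop has two poles at the origin → type 2 system. Taking each input component in turn:
  • 1: tracked with zero error.
  • 3t: tracked with zero error.
  • 6t^2: e_ss = 12/K_a with K_a=42/95 → 190/7.
Total e_ss = 190/7.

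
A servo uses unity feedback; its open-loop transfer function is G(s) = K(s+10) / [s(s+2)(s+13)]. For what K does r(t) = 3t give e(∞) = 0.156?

50

System type = 1 (one pole at s=0).
K_v = lim_{s→0} s·G(s) = K·10 / (2·13) = (5/13)·K.
e_ss = 3/K_v = 0.156 ⇒ K_v = 250/13 ⇒ K = (250/13)/(5/13) = 50.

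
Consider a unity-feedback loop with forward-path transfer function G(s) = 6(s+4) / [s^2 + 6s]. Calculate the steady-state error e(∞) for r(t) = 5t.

1.25

Factoring s from the denominator leaves a polynomial with constant term 6, so the system is type 1.
K_v = lim_{s→0} s·G(s) = 6·4 / 6 = 4.
e_ss = 5/K_v = 5/4 = 1.25.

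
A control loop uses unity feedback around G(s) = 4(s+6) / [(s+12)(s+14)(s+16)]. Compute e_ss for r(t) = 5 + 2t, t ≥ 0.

infinity

The open loop has no poles at the origin → type 0 system. Treating each term separately:
  • 5: e_ss = 5/(1+K_p) with K_p=1/112 → 560/113.
  • 2t: a type-0 system cannot track it, e_ss → ∞.
The unbounded component dominates.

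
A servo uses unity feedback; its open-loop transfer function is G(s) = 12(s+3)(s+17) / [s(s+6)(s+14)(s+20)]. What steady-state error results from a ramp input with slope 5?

700/51

System type = 1 (one pole at s=0).
K_v = lim_{s→0} s·G(s) = 12·3·17 / (6·14·20) = 51/140.
e_ss = 5/K_v = 5/(51/140) = 700/51.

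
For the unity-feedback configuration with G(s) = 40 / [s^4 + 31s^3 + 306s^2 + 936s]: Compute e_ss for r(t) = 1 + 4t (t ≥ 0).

93.6

The denominator has no term below 936s — 1 pole at s=0, type 1. Treating each term separately:
  • 1: tracked with zero error.
  • 4t: e_ss = 4/K_v with K_v=5/117 → 93.6.
Total e_ss = 93.6.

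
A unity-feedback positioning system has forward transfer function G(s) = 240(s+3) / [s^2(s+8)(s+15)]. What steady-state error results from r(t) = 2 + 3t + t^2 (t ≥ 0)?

1/3

G(s) has two factors of s in the denominator, so the system is type 2. By superposition:
  • 2: tracked with zero error.
  • 3t: tracked with zero error.
  • t^2: e_ss = 2/K_a with K_a=6 → 1/3.
Total e_ss = 1/3.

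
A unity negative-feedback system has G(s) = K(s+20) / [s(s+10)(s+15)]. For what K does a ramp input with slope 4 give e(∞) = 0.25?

120

The open loop has one pole at the origin → type 1 system.
K_v = lim_{s→0} s·G(s) = K·20 / (10·15) = (2/15)·K.
e_ss = 4/K_v = 0.25 ⇒ K_v = 16 ⇒ K = 16/(2/15) = 120.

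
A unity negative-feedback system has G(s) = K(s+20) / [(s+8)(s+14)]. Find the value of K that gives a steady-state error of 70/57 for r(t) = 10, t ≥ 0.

40

G(s) has no factors of s in the denominator, so the system is type 0.
K_p = lim_{s→0} G(s) = K·20 / (8·14) = (5/28)·K.
e_ss = 10/(1 + K_p) = 70/57 ⇒ 1 + (5/28)·K = 57/7 ⇒ K = 40.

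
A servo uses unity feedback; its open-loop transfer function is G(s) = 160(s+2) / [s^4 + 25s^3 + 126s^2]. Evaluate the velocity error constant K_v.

K_v = lim_{s→0} s·G(s); with 2 poles at the origin the limit diverges, so K_v = ∞.

infinity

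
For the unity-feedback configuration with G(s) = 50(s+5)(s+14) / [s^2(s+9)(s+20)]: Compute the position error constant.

K_p = lim_{s→0} G(s); with 2 poles at the origin the limit diverges, so K_p = ∞.

infinity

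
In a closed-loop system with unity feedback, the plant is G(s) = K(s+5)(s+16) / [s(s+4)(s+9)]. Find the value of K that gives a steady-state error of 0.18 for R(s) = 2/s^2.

5

One free integrator in G(s): this is a type 1 system.
K_v = lim_{s→0} s·G(s) = K·5·16 / (4·9) = (20/9)·K.
e_ss = 2/K_v = 0.18 ⇒ K_v = 100/9 ⇒ K = (100/9)/(20/9) = 5.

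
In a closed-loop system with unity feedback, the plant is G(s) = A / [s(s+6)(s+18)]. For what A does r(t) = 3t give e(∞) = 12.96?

25

G(s) has one factor of s in the denominator, so the system is type 1.
K_v = lim_{s→0} s·G(s) = A / (6·18) = (1/108)·A.
e_ss = 3/K_v = 12.96 ⇒ K_v = 25/108 ⇒ A = (25/108)/(1/108) = 25.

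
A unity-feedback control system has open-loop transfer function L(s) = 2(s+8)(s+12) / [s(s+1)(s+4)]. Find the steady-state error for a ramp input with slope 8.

1/6

The open loop has one pole at the origin → type 1 system.
K_v = lim_{s→0} s·L(s) = 2·8·12 / (1·4) = 48.
e_ss = 8/K_v = 8/48 = 1/6.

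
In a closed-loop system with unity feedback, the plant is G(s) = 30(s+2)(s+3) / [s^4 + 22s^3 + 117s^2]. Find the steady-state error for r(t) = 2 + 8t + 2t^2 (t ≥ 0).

The denominator has no term below 117s^2 — 2 poles at s=0, type 2. Taking each input component in turn:
  • 2: tracked with zero error.
  • 8t: tracked with zero error.
  • 2t^2: e_ss = 4/K_a with K_a=20/13 → 2.6.
Total e_ss = 2.6.

2.6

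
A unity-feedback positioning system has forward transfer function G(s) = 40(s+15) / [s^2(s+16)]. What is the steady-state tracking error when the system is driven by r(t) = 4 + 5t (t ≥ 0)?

0

The open loop has two poles at the origin → type 2 system. Treating each term separately:
  • 4: tracked with zero error.
  • 5t: tracked with zero error.
Total e_ss = 0.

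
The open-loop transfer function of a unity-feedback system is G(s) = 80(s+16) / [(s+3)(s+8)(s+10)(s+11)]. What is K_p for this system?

16/33

G(s) has no factors of s in the denominator, so the system is type 0.
K_p = lim_{s→0} G(s) = 80·16 / (3·8·10·11) = 16/33.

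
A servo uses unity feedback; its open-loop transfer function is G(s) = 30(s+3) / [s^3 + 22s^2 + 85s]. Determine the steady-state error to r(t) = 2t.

The denominator has no term below 85s — 1 pole at s=0, type 1.
K_v = lim_{s→0} s·G(s) = 30·3 / 85 = 18/17.
e_ss = 2/K_v = 2/(18/17) = 17/9.

17/9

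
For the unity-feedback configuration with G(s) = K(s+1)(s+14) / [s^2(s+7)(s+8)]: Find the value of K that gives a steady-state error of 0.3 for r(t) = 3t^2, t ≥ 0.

80

Two free integrators in G(s): this is a type 2 system.
K_a = lim_{s→0} s^2·G(s) = K·1·14 / (7·8) = 0.25·K.
e_ss = 6/K_a = 0.3 ⇒ K_a = 20 ⇒ K = 20/0.25 = 80.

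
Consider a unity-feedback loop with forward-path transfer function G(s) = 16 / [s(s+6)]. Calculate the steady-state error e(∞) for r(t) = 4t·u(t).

1.5

System type = 1 (one pole at s=0).
K_v = lim_{s→0} s·G(s) = 16 / (6) = 8/3.
e_ss = 4/K_v = 4/(8/3) = 1.5.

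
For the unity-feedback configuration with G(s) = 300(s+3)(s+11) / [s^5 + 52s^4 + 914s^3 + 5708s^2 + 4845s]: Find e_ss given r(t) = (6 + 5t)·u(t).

323/132

Factoring s from the denominator leaves a polynomial with constant term 4845, so the system is type 1. Taking each input component in turn:
  • 6: tracked with zero error.
  • 5t: e_ss = 5/K_v with K_v=660/323 → 323/132.
Total e_ss = 323/132.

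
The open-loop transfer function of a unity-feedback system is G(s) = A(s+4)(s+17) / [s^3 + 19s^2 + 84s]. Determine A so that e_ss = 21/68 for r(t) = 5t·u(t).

20

Factoring s from the denominator leaves a polynomial with constant term 84, so the system is type 1.
K_v = lim_{s→0} s·G(s) = A·4·17 / 84 = (17/21)·A.
e_ss = 5/K_v = 21/68 ⇒ K_v = 340/21 ⇒ A = (340/21)/(17/21) = 20.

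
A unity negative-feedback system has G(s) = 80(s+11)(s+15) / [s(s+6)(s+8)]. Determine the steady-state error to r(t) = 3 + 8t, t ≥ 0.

8/275

G(s) has one factor of s in the denominator, so the system is type 1. Treating each term separately:
  • 3: tracked with zero error.
  • 8t: e_ss = 8/K_v with K_v=275 → 8/275.
Total e_ss = 8/275.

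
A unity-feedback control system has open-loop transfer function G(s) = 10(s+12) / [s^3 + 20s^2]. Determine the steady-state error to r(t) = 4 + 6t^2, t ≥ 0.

2

Factoring s^2 from the denominator leaves a polynomial with constant term 20, so the system is type 2. By superposition:
  • 4: tracked with zero error.
  • 6t^2: e_ss = 12/K_a with K_a=6 → 2.
Total e_ss = 2.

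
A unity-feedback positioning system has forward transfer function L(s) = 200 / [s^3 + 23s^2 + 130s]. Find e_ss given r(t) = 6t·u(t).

3.9

The denominator has no term below 130s — 1 pole at s=0, type 1.
K_v = lim_{s→0} s·L(s) = 200 / 130 = 20/13.
e_ss = 6/K_v = 6/(20/13) = 3.9.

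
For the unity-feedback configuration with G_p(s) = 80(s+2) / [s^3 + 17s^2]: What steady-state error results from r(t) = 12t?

0

The denominator has no term below 17s^2 — 2 poles at s=0, type 2.
A type-2 system has K_v = ∞, so it tracks a ramp input with zero steady-state error.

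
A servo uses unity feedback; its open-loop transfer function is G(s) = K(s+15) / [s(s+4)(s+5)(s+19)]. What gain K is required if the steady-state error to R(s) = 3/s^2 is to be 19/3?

12

System type = 1 (one pole at s=0).
K_v = lim_{s→0} s·G(s) = K·15 / (4·5·19) = (3/76)·K.
e_ss = 3/K_v = 19/3 ⇒ K_v = 9/19 ⇒ K = (9/19)/(3/76) = 12.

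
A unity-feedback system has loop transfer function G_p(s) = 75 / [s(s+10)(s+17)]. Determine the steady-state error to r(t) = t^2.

System type = 1 (one pole at s=0).
K_a = lim_{s→0} s^2·G_p(s) = 0; the steady-state error to this parabolic input grows without bound.

infinity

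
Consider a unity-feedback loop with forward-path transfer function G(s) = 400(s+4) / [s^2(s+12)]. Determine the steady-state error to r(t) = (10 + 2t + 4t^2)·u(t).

The open loop has two poles at the origin → type 2 system. Taking each input component in turn:
  • 10: tracked with zero error.
  • 2t: tracked with zero error.
  • 4t^2: e_ss = 8/K_a with K_a=400/3 → 0.06.
Total e_ss = 0.06.

0.06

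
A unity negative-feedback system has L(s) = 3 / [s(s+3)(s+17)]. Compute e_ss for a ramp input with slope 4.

The open loop has one pole at the origin → type 1 system.
K_v = lim_{s→0} s·L(s) = 3 / (3·17) = 1/17.
e_ss = 4/K_v = 4/(1/17) = 68.

68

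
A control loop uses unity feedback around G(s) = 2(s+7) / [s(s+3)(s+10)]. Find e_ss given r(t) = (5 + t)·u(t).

15/7

One free integrator in G(s): this is a type 1 system. By superposition:
  • 5: tracked with zero error.
  • t: e_ss = 1/K_v with K_v=7/15 → 15/7.
Total e_ss = 15/7.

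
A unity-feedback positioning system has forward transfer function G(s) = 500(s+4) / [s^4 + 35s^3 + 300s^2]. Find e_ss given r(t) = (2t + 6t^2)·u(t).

Lowest-order denominator term is 300s^2, so the open loop has 2 poles at the origin → type 2 system. Taking each input component in turn:
  • 2t: tracked with zero error.
  • 6t^2: e_ss = 12/K_a with K_a=20/3 → 1.8.
Total e_ss = 1.8.

1.8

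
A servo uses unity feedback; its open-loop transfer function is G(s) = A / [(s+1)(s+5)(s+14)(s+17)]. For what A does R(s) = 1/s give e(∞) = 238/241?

The open loop has no poles at the origin → type 0 system.
K_p = lim_{s→0} G(s) = A / (1·5·14·17) = (1/1190)·A.
e_ss = 1/(1 + K_p) = 238/241 ⇒ 1 + (1/1190)·A = 241/238 ⇒ A = 15.

15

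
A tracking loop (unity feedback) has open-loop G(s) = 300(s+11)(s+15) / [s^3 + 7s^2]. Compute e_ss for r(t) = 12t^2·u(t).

The denominator has no term below 7s^2 — 2 poles at s=0, type 2.
K_a = lim_{s→0} s^2·G(s) = 300·11·15 / 7 = 49500/7.
r(t) = 12t^2 gives R(s) = 24/s^3.
e_ss = 24/K_a = 24/(49500/7) = 14/4125.

14/4125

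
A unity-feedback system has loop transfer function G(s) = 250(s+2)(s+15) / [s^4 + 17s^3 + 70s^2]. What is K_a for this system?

750/7

The denominator has no term below 70s^2 — 2 poles at s=0, type 2.
K_a = lim_{s→0} s^2·G(s) = 250·2·15 / 70 = 750/7.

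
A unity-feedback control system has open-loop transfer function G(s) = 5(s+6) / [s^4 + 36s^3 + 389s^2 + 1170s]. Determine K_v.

Lowest-order denominator term is 1170s, so the open loop has 1 pole at the origin → type 1 system.
K_v = lim_{s→0} s·G(s) = 5·6 / 1170 = 1/39.

1/39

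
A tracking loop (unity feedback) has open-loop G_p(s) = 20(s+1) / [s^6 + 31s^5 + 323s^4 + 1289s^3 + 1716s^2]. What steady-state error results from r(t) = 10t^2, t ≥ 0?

The denominator has no term below 1716s^2 — 2 poles at s=0, type 2.
K_a = lim_{s→0} s^2·G_p(s) = 20·1 / 1716 = 5/429.
r(t) = 10t^2 gives R(s) = 20/s^3.
e_ss = 20/K_a = 20/(5/429) = 1716.

1716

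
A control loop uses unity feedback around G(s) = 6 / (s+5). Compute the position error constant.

1.2

G(s) has no factors of s in the denominator, so the system is type 0.
K_p = lim_{s→0} G(s) = 6 / (5) = 1.2.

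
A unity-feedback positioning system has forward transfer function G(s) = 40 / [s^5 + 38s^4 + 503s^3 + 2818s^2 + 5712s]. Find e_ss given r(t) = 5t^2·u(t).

infinity

Lowest-order denominator term is 5712s, so the open loop has 1 pole at the origin → type 1 system.
K_a = lim_{s→0} s^2·G(s) = 0; the steady-state error to this parabolic input grows without bound.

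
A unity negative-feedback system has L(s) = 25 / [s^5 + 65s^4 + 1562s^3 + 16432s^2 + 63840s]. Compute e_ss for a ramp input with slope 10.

The denominator has no term below 63840s — 1 pole at s=0, type 1.
K_v = lim_{s→0} s·L(s) = 25 / 63840 = 5/12768.
e_ss = 10/K_v = 10/(5/12768) = 25536.

25536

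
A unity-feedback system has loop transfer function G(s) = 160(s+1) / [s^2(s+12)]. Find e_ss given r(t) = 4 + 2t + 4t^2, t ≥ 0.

0.6

Two free integrators in G(s): this is a type 2 system. Taking each input component in turn:
  • 4: tracked with zero error.
  • 2t: tracked with zero error.
  • 4t^2: e_ss = 8/K_a with K_a=40/3 → 0.6.
Total e_ss = 0.6.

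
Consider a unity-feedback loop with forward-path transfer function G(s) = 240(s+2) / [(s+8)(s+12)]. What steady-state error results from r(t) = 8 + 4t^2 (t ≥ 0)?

The open loop has no poles at the origin → type 0 system. Taking each input component in turn:
  • 8: e_ss = 8/(1+K_p) with K_p=5 → 4/3.
  • 4t^2: a type-0 system cannot track it, e_ss → ∞.
The unbounded component dominates.

infinity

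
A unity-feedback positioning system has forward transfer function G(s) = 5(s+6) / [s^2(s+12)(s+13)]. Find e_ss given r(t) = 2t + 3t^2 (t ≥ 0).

Two free integrators in G(s): this is a type 2 system. Taking each input component in turn:
  • 2t: tracked with zero error.
  • 3t^2: e_ss = 6/K_a with K_a=5/26 → 31.2.
Total e_ss = 31.2.

31.2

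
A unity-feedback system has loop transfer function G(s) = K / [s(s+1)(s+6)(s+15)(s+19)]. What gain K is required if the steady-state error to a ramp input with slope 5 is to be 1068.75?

G(s) has one factor of s in the denominator, so the system is type 1.
K_v = lim_{s→0} s·G(s) = K / (1·6·15·19) = (1/1710)·K.
e_ss = 5/K_v = 1068.75 ⇒ K_v = 4/855 ⇒ K = (4/855)/(1/1710) = 8.

8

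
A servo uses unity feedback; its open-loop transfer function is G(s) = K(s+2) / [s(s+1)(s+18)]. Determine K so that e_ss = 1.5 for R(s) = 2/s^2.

The open loop has one pole at the origin → type 1 system.
K_v = lim_{s→0} s·G(s) = K·2 / (1·18) = (1/9)·K.
e_ss = 2/K_v = 1.5 ⇒ K_v = 4/3 ⇒ K = (4/3)/(1/9) = 12.

12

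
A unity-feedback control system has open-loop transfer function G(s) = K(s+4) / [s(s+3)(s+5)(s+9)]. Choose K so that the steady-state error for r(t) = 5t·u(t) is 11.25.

System type = 1 (one pole at s=0).
K_v = lim_{s→0} s·G(s) = K·4 / (3·5·9) = (4/135)·K.
e_ss = 5/K_v = 11.25 ⇒ K_v = 4/9 ⇒ K = (4/9)/(4/135) = 15.

15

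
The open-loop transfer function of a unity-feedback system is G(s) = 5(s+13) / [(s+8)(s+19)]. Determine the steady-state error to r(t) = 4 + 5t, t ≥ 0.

infinity

System type = 0 (no poles at s=0). Taking each input component in turn:
  • 4: e_ss = 4/(1+K_p) with K_p=65/152 → 608/217.
  • 5t: a type-0 system cannot track it, e_ss → ∞.
The unbounded component dominates.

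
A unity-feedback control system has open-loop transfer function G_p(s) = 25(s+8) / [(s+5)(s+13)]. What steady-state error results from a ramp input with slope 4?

The open loop has no poles at the origin → type 0 system.
For a type-0 system K_v = 0, so e_ss to a ramp input is unbounded.

infinity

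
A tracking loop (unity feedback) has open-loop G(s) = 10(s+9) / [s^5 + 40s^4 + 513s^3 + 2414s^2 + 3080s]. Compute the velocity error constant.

The denominator has no term below 3080s — 1 pole at s=0, type 1.
K_v = lim_{s→0} s·G(s) = 10·9 / 3080 = 9/308.

9/308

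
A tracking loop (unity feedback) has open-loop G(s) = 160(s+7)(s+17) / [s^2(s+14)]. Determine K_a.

1360

Two free integrators in G(s): this is a type 2 system.
K_a = lim_{s→0} s^2·G(s) = 160·7·17 / (14) = 1360.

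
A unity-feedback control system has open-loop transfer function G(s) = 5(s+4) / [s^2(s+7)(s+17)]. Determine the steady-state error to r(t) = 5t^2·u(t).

59.5

The open loop has two poles at the origin → type 2 system.
K_a = lim_{s→0} s^2·G(s) = 5·4 / (7·17) = 20/119.
r(t) = 5t^2 gives R(s) = 10/s^3.
e_ss = 10/K_a = 10/(20/119) = 59.5.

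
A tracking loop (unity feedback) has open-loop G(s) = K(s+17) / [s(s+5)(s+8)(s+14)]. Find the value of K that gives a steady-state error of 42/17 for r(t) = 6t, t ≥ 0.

80

One free integrator in G(s): this is a type 1 system.
K_v = lim_{s→0} s·G(s) = K·17 / (5·8·14) = (17/560)·K.
e_ss = 6/K_v = 42/17 ⇒ K_v = 17/7 ⇒ K = (17/7)/(17/560) = 80.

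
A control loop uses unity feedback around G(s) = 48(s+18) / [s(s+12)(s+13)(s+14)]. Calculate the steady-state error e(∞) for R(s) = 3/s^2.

G(s) has one factor of s in the denominator, so the system is type 1.
K_v = lim_{s→0} s·G(s) = 48·18 / (12·13·14) = 36/91.
e_ss = 3/K_v = 3/(36/91) = 91/12.

91/12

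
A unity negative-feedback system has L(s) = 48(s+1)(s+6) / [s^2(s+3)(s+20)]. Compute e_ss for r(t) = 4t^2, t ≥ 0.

System type = 2 (two poles at s=0).
K_a = lim_{s→0} s^2·L(s) = 48·1·6 / (3·20) = 4.8.
r(t) = 4t^2 gives R(s) = 8/s^3.
e_ss = 8/K_a = 8/4.8 = 5/3.

5/3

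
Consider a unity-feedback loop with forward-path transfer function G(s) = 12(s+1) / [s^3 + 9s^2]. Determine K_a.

4/3

Lowest-order denominator term is 9s^2, so the open loop has 2 poles at the origin → type 2 system.
K_a = lim_{s→0} s^2·G(s) = 12·1 / 9 = 4/3.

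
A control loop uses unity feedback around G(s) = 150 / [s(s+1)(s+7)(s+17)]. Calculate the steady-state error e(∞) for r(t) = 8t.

476/75

One free integrator in G(s): this is a type 1 system.
K_v = lim_{s→0} s·G(s) = 150 / (1·7·17) = 150/119.
e_ss = 8/K_v = 8/(150/119) = 476/75.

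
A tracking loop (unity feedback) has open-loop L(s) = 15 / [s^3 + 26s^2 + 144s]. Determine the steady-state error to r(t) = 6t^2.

infinity

Factoring s from the denominator leaves a polynomial with constant term 144, so the system is type 1.
K_a = lim_{s→0} s^2·L(s) = 0; the steady-state error to this parabolic input grows without bound.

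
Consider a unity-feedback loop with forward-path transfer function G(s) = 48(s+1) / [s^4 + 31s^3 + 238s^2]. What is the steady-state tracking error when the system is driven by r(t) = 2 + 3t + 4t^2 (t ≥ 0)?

119/3

Lowest-order denominator term is 238s^2, so the open loop has 2 poles at the origin → type 2 system. Treating each term separately:
  • 2: tracked with zero error.
  • 3t: tracked with zero error.
  • 4t^2: e_ss = 8/K_a with K_a=24/119 → 119/3.
Total e_ss = 119/3.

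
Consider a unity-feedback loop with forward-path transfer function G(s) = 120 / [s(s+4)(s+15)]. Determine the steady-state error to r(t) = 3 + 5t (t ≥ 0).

2.5

G(s) has one factor of s in the denominator, so the system is type 1. By superposition:
  • 3: tracked with zero error.
  • 5t: e_ss = 5/K_v with K_v=2 → 2.5.
Total e_ss = 2.5.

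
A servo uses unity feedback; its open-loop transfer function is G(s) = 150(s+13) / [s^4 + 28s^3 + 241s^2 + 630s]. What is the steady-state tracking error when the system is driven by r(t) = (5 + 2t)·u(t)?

42/65

Factoring s from the denominator leaves a polynomial with constant term 630, so the system is type 1. By superposition:
  • 5: tracked with zero error.
  • 2t: e_ss = 2/K_v with K_v=65/21 → 42/65.
Total e_ss = 42/65.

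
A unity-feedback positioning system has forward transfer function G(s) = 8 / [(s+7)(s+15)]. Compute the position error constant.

System type = 0 (no poles at s=0).
K_p = lim_{s→0} G(s) = 8 / (7·15) = 8/105.

8/105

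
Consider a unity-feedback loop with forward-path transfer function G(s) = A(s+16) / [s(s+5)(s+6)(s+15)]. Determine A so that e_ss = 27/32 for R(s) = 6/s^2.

The open loop has one pole at the origin → type 1 system.
K_v = lim_{s→0} s·G(s) = A·16 / (5·6·15) = (8/225)·A.
e_ss = 6/K_v = 27/32 ⇒ K_v = 64/9 ⇒ A = (64/9)/(8/225) = 200.

200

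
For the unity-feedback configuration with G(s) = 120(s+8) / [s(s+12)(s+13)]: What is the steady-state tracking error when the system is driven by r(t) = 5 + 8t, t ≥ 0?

The open loop has one pole at the origin → type 1 system. Treating each term separately:
  • 5: tracked with zero error.
  • 8t: e_ss = 8/K_v with K_v=80/13 → 1.3.
Total e_ss = 1.3.

1.3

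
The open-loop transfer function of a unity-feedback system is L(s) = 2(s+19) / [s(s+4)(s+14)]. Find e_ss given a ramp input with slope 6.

168/19

The open loop has one pole at the origin → type 1 system.
K_v = lim_{s→0} s·L(s) = 2·19 / (4·14) = 19/28.
e_ss = 6/K_v = 6/(19/28) = 168/19.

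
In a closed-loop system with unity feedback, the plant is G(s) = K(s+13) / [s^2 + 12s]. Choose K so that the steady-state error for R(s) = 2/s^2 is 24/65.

The denominator has no term below 12s — 1 pole at s=0, type 1.
K_v = lim_{s→0} s·G(s) = K·13 / 12 = (13/12)·K.
e_ss = 2/K_v = 24/65 ⇒ K_v = 65/12 ⇒ K = (65/12)/(13/12) = 5.

5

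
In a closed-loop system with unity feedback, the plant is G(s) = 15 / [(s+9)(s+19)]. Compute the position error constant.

No free integrators in G(s): this is a type 0 system.
K_p = lim_{s→0} G(s) = 15 / (9·19) = 5/57.

5/57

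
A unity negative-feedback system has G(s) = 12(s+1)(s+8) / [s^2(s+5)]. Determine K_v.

K_v = lim_{s→0} s·G(s); with 2 poles at the origin the limit diverges, so K_v = ∞.

infinity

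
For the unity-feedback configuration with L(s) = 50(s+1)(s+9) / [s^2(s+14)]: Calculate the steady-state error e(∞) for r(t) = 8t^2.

112/225

Two free integrators in L(s): this is a type 2 system.
K_a = lim_{s→0} s^2·L(s) = 50·1·9 / (14) = 225/7.
r(t) = 8t^2 gives R(s) = 16/s^3.
e_ss = 16/K_a = 16/(225/7) = 112/225.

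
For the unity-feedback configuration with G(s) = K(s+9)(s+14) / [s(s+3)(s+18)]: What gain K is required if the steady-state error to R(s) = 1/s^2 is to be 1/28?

The open loop has one pole at the origin → type 1 system.
K_v = lim_{s→0} s·G(s) = K·9·14 / (3·18) = (7/3)·K.
e_ss = 1/K_v = 1/28 ⇒ K_v = 28 ⇒ K = 28/(7/3) = 12.

12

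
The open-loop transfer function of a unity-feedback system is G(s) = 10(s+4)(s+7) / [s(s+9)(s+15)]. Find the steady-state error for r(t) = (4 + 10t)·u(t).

135/28

System type = 1 (one pole at s=0). By superposition:
  • 4: tracked with zero error.
  • 10t: e_ss = 10/K_v with K_v=56/27 → 135/28.
Total e_ss = 135/28.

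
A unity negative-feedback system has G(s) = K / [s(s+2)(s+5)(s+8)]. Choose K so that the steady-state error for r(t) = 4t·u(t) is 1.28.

System type = 1 (one pole at s=0).
K_v = lim_{s→0} s·G(s) = K / (2·5·8) = 0.0125·K.
e_ss = 4/K_v = 1.28 ⇒ K_v = 3.125 ⇒ K = 3.125/0.0125 = 250.

250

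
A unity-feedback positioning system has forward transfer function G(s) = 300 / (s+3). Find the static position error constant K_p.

100

The open loop has no poles at the origin → type 0 system.
K_p = lim_{s→0} G(s) = 300 / (3) = 100.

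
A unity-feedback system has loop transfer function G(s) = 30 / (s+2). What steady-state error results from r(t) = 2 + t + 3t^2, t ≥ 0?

G(s) has no factors of s in the denominator, so the system is type 0. Treating each term separately:
  • 2: e_ss = 2/(1+K_p) with K_p=15 → 0.125.
  • t: a type-0 system cannot track it, e_ss → ∞.
  • 3t^2: a type-0 system cannot track it, e_ss → ∞.
The unbounded component dominates.

infinity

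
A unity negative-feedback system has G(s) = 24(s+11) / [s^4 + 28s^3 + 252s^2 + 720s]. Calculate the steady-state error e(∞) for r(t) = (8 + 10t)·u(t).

300/11

Factoring s from the denominator leaves a polynomial with constant term 720, so the system is type 1. Taking each input component in turn:
  • 8: tracked with zero error.
  • 10t: e_ss = 10/K_v with K_v=11/30 → 300/11.
Total e_ss = 300/11.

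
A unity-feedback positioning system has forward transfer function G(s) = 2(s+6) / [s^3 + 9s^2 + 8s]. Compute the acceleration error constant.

0

The denominator has no term below 8s — 1 pole at s=0, type 1.
K_a = lim_{s→0} s^2·G(s) = 0 (the extra factor of s kills the finite limit).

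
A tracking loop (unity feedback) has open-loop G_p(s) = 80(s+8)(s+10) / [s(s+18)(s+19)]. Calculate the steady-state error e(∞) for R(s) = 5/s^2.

171/640

One free integrator in G_p(s): this is a type 1 system.
K_v = lim_{s→0} s·G_p(s) = 80·8·10 / (18·19) = 3200/171.
e_ss = 5/K_v = 5/(3200/171) = 171/640.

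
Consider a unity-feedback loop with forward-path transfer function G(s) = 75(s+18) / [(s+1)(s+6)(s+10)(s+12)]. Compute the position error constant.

The open loop has no poles at the origin → type 0 system.
K_p = lim_{s→0} G(s) = 75·18 / (1·6·10·12) = 1.875.

1.875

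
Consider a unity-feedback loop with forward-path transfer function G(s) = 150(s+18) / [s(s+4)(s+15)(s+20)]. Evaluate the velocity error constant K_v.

One free integrator in G(s): this is a type 1 system.
K_v = lim_{s→0} s·G(s) = 150·18 / (4·15·20) = 2.25.

2.25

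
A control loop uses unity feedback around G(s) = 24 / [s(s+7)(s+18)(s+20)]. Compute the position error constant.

K_p = lim_{s→0} G(s); with 1 pole at the origin the limit diverges, so K_p = ∞.

infinity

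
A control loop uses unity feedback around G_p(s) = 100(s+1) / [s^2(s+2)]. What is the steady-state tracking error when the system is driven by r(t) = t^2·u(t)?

0.04

The open loop has two poles at the origin → type 2 system.
K_a = lim_{s→0} s^2·G_p(s) = 100·1 / (2) = 50.
r(t) = t^2 gives R(s) = 2/s^3.
e_ss = 2/K_a = 2/50 = 0.04.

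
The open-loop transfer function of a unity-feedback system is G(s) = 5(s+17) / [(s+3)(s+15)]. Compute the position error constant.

17/9

System type = 0 (no poles at s=0).
K_p = lim_{s→0} G(s) = 5·17 / (3·15) = 17/9.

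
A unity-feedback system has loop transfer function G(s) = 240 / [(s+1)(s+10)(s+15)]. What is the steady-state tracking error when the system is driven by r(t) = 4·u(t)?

The open loop has no poles at the origin → type 0 system.
K_p = lim_{s→0} G(s) = 240 / (1·10·15) = 1.6.
e_ss = 4/(1 + K_p) = 4/2.6 = 20/13.

20/13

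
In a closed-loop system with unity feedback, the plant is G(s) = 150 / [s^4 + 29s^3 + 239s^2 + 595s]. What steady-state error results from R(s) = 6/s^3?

infinity

Factoring s from the denominator leaves a polynomial with constant term 595, so the system is type 1.
K_a = lim_{s→0} s^2·G(s) = 0; the steady-state error to this parabolic input grows without bound.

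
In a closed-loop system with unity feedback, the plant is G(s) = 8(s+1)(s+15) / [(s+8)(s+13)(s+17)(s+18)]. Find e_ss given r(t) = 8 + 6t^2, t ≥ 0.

No free integrators in G(s): this is a type 0 system. Taking each input component in turn:
  • 8: e_ss = 8/(1+K_p) with K_p=5/1326 → 10608/1331.
  • 6t^2: a type-0 system cannot track it, e_ss → ∞.
The unbounded component dominates.

infinity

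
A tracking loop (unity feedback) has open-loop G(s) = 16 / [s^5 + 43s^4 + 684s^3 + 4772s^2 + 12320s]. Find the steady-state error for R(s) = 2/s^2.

1540

Lowest-order denominator term is 12320s, so the open loop has 1 pole at the origin → type 1 system.
K_v = lim_{s→0} s·G(s) = 16 / 12320 = 1/770.
e_ss = 2/K_v = 2/(1/770) = 1540.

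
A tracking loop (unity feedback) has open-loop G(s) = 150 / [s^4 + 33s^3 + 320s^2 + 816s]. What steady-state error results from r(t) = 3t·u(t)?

Factoring s from the denominator leaves a polynomial with constant term 816, so the system is type 1.
K_v = lim_{s→0} s·G(s) = 150 / 816 = 25/136.
e_ss = 3/K_v = 3/(25/136) = 16.32.

16.32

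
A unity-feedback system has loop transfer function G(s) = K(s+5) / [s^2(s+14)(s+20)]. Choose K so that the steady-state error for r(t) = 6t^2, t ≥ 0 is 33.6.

The open loop has two poles at the origin → type 2 system.
K_a = lim_{s→0} s^2·G(s) = K·5 / (14·20) = (1/56)·K.
e_ss = 12/K_a = 33.6 ⇒ K_a = 5/14 ⇒ K = (5/14)/(1/56) = 20.

20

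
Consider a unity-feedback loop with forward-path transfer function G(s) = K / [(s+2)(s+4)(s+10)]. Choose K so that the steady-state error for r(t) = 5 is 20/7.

60

System type = 0 (no poles at s=0).
K_p = lim_{s→0} G(s) = K / (2·4·10) = 0.0125·K.
e_ss = 5/(1 + K_p) = 20/7 ⇒ 1 + 0.0125·K = 1.75 ⇒ K = 60.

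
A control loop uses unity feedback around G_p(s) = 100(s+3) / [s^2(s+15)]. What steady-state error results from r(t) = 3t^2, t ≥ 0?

Two free integrators in G_p(s): this is a type 2 system.
K_a = lim_{s→0} s^2·G_p(s) = 100·3 / (15) = 20.
r(t) = 3t^2 gives R(s) = 6/s^3.
e_ss = 6/K_a = 6/20 = 0.3.

0.3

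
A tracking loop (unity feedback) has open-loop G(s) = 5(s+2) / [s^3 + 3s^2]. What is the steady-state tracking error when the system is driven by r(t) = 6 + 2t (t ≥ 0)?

0

The denominator has no term below 3s^2 — 2 poles at s=0, type 2. Taking each input component in turn:
  • 6: tracked with zero error.
  • 2t: tracked with zero error.
Total e_ss = 0.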